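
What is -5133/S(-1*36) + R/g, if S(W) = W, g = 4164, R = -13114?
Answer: 580603/4164 ≈ 139.43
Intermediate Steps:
-5133/S(-1*36) + R/g = -5133/((-1*36)) - 13114/4164 = -5133/(-36) - 13114*1/4164 = -5133*(-1/36) - 6557/2082 = 1711/12 - 6557/2082 = 580603/4164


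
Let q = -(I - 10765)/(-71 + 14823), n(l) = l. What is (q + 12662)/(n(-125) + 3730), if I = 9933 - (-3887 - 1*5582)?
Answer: 186781187/53180960 ≈ 3.5122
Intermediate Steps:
I = 19402 (I = 9933 - (-3887 - 5582) = 9933 - 1*(-9469) = 9933 + 9469 = 19402)
q = -8637/14752 (q = -(19402 - 10765)/(-71 + 14823) = -8637/14752 ≈ -0.58548)
(q + 12662)/(n(-125) + 3730) = (-8637/14752 + 12662)/(-125 + 3730) = (186781187/14752)/3605 = (186781187/14752)*(1/3605) = 186781187/53180960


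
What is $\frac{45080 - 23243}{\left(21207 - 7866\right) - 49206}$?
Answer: $- \frac{7279}{11955} \approx -0.60887$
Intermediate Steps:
$\frac{45080 - 23243}{\left(21207 - 7866\right) - 49206} = \frac{21837}{\left(21207 - 7866\right) - 49206} = \frac{21837}{13341 - 49206} = \frac{21837}{-35865} = 21837 \left(- \frac{1}{35865}\right) = - \frac{7279}{11955}$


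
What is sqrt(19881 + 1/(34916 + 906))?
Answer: sqrt(25511611049426)/35822 ≈ 141.00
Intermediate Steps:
sqrt(19881 + 1/(34916 + 906)) = sqrt(19881 + 1/35822) = sqrt(712177183/35822) = sqrt(25511611049426)/35822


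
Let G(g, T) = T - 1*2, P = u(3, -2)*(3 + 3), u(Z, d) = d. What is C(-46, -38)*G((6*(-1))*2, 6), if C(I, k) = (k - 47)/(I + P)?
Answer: 170/29 ≈ 5.8621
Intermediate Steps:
P = -12 (P = -2*(3 + 3) = -2*6 = -12)
C(I, k) = (-47 + k)/(-12 + I) (C(I, k) = (k - 47)/(I - 12) = (-47 + k)/(-12 + I))
G(g, T) = -2 + T (G(g, T) = T - 2 = -2 + T)
C(-46, -38)*G((6*(-1))*2, 6) = ((-47 - 38)/(-12 - 46))*(-2 + 6) = (-85/(-58))*4 = -1/58*(-85)*4 = (85/58)*4 = 170/29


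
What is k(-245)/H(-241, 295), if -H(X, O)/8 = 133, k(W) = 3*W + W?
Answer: 35/38 ≈ 0.92105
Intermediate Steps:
k(W) = 4*W
H(X, O) = -1064 (H(X, O) = -8*133 = -1064)
k(-245)/H(-241, 295) = (4*(-245))/(-1064) = -980*(-1/1064) = 35/38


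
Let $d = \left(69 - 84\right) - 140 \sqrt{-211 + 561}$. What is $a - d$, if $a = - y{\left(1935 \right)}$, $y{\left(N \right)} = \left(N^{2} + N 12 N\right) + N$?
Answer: $-48676845 + 700 \sqrt{14} \approx -4.8674 \cdot 10^{7}$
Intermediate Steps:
$y{\left(N \right)} = N + 13 N^{2}$ ($y{\left(N \right)} = \left(N^{2} + 12 N N\right) + N = \left(N^{2} + 12 N^{2}\right) + N = 13 N^{2} + N = N + 13 N^{2}$)
$a = -48676860$ ($a = - 1935 \left(1 + 13 \cdot 1935\right) = - 1935 \left(1 + 25155\right) = - 1935 \cdot 25156 = \left(-1\right) 48676860 = -48676860$)
$d = -15 - 700 \sqrt{14}$ ($d = \left(69 - 84\right) - 140 \sqrt{350} = -15 - 140 \cdot 5 \sqrt{14} = -15 - 700 \sqrt{14} \approx -2634.2$)
$a - d = -48676860 - \left(-15 - 700 \sqrt{14}\right) = -48676860 + \left(15 + 700 \sqrt{14}\right) = -48676845 + 700 \sqrt{14}$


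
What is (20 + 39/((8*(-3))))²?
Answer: 21609/64 ≈ 337.64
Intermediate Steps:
(20 + 39/((8*(-3))))² = (20 + 39/(-24))² = (20 + 39*(-1/24))² = (20 - 13/8)² = (147/8)² = 21609/64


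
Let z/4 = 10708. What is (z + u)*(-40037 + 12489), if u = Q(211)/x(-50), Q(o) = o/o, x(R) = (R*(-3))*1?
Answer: -88495208974/75 ≈ -1.1799e+9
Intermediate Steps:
z = 42832 (z = 4*10708 = 42832)
x(R) = -3*R (x(R) = -3*R*1 = -3*R)
Q(o) = 1
u = 1/150 (u = 1/(-3*(-50)) = 1/150 ≈ 0.0066667)
(z + u)*(-40037 + 12489) = (42832 + 1/150)*(-40037 + 12489) = (6424801/150)*(-27548) = -88495208974/75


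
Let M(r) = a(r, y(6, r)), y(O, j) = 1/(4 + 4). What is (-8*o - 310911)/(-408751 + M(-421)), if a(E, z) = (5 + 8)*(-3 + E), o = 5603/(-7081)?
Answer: 2201515967/2933396303 ≈ 0.75050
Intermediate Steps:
o = -5603/7081 (o = 5603*(-1/7081) = -5603/7081 ≈ -0.79127)
y(O, j) = ⅛ (y(O, j) = 1/8 = ⅛)
a(E, z) = -39 + 13*E (a(E, z) = 13*(-3 + E) = -39 + 13*E)
M(r) = -39 + 13*r
(-8*o - 310911)/(-408751 + M(-421)) = (-8*(-5603/7081) - 310911)/(-408751 + (-39 + 13*(-421))) = (44824/7081 - 310911)/(-408751 + (-39 - 5473)) = -2201515967/(7081*(-408751 - 5512)) = -2201515967/7081/(-414263) = -2201515967/7081*(-1/414263) = 2201515967/2933396303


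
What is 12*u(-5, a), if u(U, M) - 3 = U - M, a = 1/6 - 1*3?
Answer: 10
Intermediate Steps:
a = -17/6 (a = ⅙ - 3 = -17/6 ≈ -2.8333)
u(U, M) = 3 + U - M (u(U, M) = 3 + (U - M) = 3 + U - M)
12*u(-5, a) = 12*(3 - 5 - 1*(-17/6)) = 12*(3 - 5 + 17/6) = 12*(⅚) = 10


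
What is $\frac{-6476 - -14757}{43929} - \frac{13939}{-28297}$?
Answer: $\frac{846653788}{1243058913} \approx 0.6811$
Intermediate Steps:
$\frac{-6476 - -14757}{43929} - \frac{13939}{-28297} = \left(-6476 + 14757\right) \frac{1}{43929} - - \frac{13939}{28297} = 8281 \cdot \frac{1}{43929} + \frac{13939}{28297} = \frac{8281}{43929} + \frac{13939}{28297} = \frac{846653788}{1243058913}$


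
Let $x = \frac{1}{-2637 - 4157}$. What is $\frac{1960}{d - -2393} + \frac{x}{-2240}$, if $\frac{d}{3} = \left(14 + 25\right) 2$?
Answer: $\frac{29828380227}{39979157120} \approx 0.7461$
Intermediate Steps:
$x = - \frac{1}{6794}$ ($x = \frac{1}{-6794} = - \frac{1}{6794} \approx -0.00014719$)
$d = 234$ ($d = 3 \left(14 + 25\right) 2 = 3 \cdot 39 \cdot 2 = 3 \cdot 78 = 234$)
$\frac{1960}{d - -2393} + \frac{x}{-2240} = \frac{1960}{234 - -2393} - \frac{1}{6794 \left(-2240\right)} = \frac{1960}{234 + 2393} - - \frac{1}{15218560} = \frac{1960}{2627} + \frac{1}{15218560} = \frac{29828380227}{39979157120}$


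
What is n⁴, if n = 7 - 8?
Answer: 1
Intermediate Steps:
n = -1
n⁴ = (-1)⁴ = 1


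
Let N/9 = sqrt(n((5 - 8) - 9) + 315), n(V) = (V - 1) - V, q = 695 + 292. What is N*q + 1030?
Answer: 1030 + 8883*sqrt(314) ≈ 1.5844e+5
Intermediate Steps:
q = 987
n(V) = -1 (n(V) = (-1 + V) - V = -1)
N = 9*sqrt(314) (N = 9*sqrt(-1 + 315) = 9*sqrt(314) ≈ 159.48)
N*q + 1030 = (9*sqrt(314))*987 + 1030 = 8883*sqrt(314) + 1030 = 1030 + 8883*sqrt(314)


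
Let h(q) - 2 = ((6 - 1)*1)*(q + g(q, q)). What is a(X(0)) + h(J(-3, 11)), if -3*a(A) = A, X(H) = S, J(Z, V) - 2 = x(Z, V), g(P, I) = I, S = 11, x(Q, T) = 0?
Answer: 55/3 ≈ 18.333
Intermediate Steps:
J(Z, V) = 2 (J(Z, V) = 2 + 0 = 2)
X(H) = 11
a(A) = -A/3
h(q) = 2 + 10*q (h(q) = 2 + ((6 - 1)*1)*(q + q) = 2 + (5*1)*(2*q) = 2 + 5*(2*q) = 2 + 10*q)
a(X(0)) + h(J(-3, 11)) = -⅓*11 + (2 + 10*2) = -11/3 + (2 + 20) = -11/3 + 22 = 55/3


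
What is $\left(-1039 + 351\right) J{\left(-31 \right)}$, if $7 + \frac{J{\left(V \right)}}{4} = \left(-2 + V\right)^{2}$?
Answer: $-2977664$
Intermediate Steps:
$J{\left(V \right)} = -28 + 4 \left(-2 + V\right)^{2}$
$\left(-1039 + 351\right) J{\left(-31 \right)} = \left(-1039 + 351\right) \left(-28 + 4 \left(-2 - 31\right)^{2}\right) = - 688 \left(-28 + 4 \left(-33\right)^{2}\right) = - 688 \left(-28 + 4 \cdot 1089\right) = - 688 \left(-28 + 4356\right) = \left(-688\right) 4328 = -2977664$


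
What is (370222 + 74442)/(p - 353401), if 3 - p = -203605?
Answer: -444664/149793 ≈ -2.9685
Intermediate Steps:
p = 203608 (p = 3 - 1*(-203605) = 3 + 203605 = 203608)
(370222 + 74442)/(p - 353401) = (370222 + 74442)/(203608 - 353401) = 444664/(-149793) = 444664*(-1/149793) = -444664/149793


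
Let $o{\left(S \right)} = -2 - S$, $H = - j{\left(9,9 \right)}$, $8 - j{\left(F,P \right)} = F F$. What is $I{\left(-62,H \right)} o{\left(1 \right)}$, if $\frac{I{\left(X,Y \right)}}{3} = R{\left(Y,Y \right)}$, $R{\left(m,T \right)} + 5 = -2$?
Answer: $63$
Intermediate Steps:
$R{\left(m,T \right)} = -7$ ($R{\left(m,T \right)} = -5 - 2 = -7$)
$j{\left(F,P \right)} = 8 - F^{2}$ ($j{\left(F,P \right)} = 8 - F F = 8 - F^{2}$)
$H = 73$ ($H = - (8 - 9^{2}) = - (8 - 81) = \left(-1\right) \left(-73\right) = 73$)
$I{\left(X,Y \right)} = -21$ ($I{\left(X,Y \right)} = 3 \left(-7\right) = -21$)
$I{\left(-62,H \right)} o{\left(1 \right)} = - 21 \left(-2 - 1\right) = \left(-21\right) \left(-3\right) = 63$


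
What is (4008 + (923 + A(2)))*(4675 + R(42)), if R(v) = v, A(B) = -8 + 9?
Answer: 23264244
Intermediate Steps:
A(B) = 1
(4008 + (923 + A(2)))*(4675 + R(42)) = (4008 + (923 + 1))*(4675 + 42) = (4008 + 924)*4717 = 4932*4717 = 23264244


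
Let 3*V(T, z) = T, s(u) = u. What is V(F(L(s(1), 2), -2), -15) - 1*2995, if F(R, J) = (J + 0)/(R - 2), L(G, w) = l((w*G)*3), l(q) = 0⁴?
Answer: -8984/3 ≈ -2994.7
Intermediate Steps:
l(q) = 0
L(G, w) = 0
F(R, J) = J/(-2 + R)
V(T, z) = T/3
V(F(L(s(1), 2), -2), -15) - 1*2995 = (-2/(-2 + 0))/3 - 1*2995 = (-2/(-2))/3 - 2995 = (-2*(-½))/3 - 2995 = (⅓)*1 - 2995 = ⅓ - 2995 = -8984/3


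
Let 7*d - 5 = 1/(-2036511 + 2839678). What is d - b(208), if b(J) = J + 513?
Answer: -4049568013/5622169 ≈ -720.29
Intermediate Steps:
b(J) = 513 + J
d = 4015836/5622169 (d = 5/7 + 1/(7*(-2036511 + 2839678)) = 5/7 + (⅐)/803167 = 5/7 + (⅐)*(1/803167) = 5/7 + 1/5622169 = 4015836/5622169 ≈ 0.71429)
d - b(208) = 4015836/5622169 - (513 + 208) = 4015836/5622169 - 1*721 = 4015836/5622169 - 721 = -4049568013/5622169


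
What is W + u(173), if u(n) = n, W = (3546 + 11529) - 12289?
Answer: 2959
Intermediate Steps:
W = 2786 (W = 15075 - 12289 = 2786)
W + u(173) = 2786 + 173 = 2959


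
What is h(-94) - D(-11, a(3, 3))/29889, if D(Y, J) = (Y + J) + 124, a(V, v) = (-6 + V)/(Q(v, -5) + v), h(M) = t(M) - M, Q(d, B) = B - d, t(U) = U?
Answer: -568/149445 ≈ -0.0038007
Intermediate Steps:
h(M) = 0 (h(M) = M - M = 0)
a(V, v) = 6/5 - V/5 (a(V, v) = (-6 + V)/((-5 - v) + v) = (-6 + V)/(-5) = (-6 + V)*(-⅕) = 6/5 - V/5)
D(Y, J) = 124 + J + Y (D(Y, J) = (J + Y) + 124 = 124 + J + Y)
h(-94) - D(-11, a(3, 3))/29889 = 0 - (124 + (6/5 - ⅕*3) - 11)/29889 = 0 - (124 + (6/5 - ⅗) - 11)/29889 = 0 - (124 + ⅗ - 11)/29889 = 0 - 568/(5*29889) = 0 - 1*568/149445 = 0 - 568/149445 = -568/149445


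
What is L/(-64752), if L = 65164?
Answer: -16291/16188 ≈ -1.0064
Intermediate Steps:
L/(-64752) = 65164/(-64752) = 65164*(-1/64752) = -16291/16188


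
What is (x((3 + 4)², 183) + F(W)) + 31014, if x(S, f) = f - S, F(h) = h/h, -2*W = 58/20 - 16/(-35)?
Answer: 31149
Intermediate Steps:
W = -47/28 (W = -(58/20 - 16/(-35))/2 = -(58*(1/20) - 16*(-1/35))/2 = -(29/10 + 16/35)/2 = -½*47/14 = -47/28 ≈ -1.6786)
F(h) = 1
(x((3 + 4)², 183) + F(W)) + 31014 = ((183 - (3 + 4)²) + 1) + 31014 = ((183 - 1*7²) + 1) + 31014 = ((183 - 1*49) + 1) + 31014 = ((183 - 49) + 1) + 31014 = (134 + 1) + 31014 = 135 + 31014 = 31149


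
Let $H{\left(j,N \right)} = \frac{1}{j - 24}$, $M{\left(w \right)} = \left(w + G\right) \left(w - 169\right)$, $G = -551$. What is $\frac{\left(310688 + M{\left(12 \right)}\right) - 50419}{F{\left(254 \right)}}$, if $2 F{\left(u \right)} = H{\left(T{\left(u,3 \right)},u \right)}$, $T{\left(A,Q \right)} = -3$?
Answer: $-18624168$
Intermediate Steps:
$M{\left(w \right)} = \left(-551 + w\right) \left(-169 + w\right)$ ($M{\left(w \right)} = \left(w - 551\right) \left(w - 169\right) = \left(-551 + w\right) \left(-169 + w\right)$)
$H{\left(j,N \right)} = \frac{1}{-24 + j}$
$F{\left(u \right)} = - \frac{1}{54}$ ($F{\left(u \right)} = \frac{1}{2 \left(-24 - 3\right)} = \frac{1}{2 \left(-27\right)} = \frac{1}{2} \left(- \frac{1}{27}\right) = - \frac{1}{54}$)
$\frac{\left(310688 + M{\left(12 \right)}\right) - 50419}{F{\left(254 \right)}} = \frac{\left(310688 + \left(93119 + 12^{2} - 8640\right)\right) - 50419}{- \frac{1}{54}} = \left(\left(310688 + \left(93119 + 144 - 8640\right)\right) - 50419\right) \left(-54\right) = \left(\left(310688 + 84623\right) - 50419\right) \left(-54\right) = \left(395311 - 50419\right) \left(-54\right) = 344892 \left(-54\right) = -18624168$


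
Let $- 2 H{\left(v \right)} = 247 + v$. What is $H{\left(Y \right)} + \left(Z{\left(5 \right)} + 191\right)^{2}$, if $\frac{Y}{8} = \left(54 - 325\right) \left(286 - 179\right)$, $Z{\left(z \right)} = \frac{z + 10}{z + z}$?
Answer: $\frac{611683}{4} \approx 1.5292 \cdot 10^{5}$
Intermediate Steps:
$Z{\left(z \right)} = \frac{10 + z}{2 z}$
$Y = -231976$ ($Y = 8 \left(54 - 325\right) \left(286 - 179\right) = 8 \left(\left(-271\right) 107\right) = 8 \left(-28997\right) = -231976$)
$H{\left(v \right)} = - \frac{247}{2} - \frac{v}{2}$ ($H{\left(v \right)} = - \frac{247 + v}{2} = - \frac{247}{2} - \frac{v}{2}$)
$H{\left(Y \right)} + \left(Z{\left(5 \right)} + 191\right)^{2} = \left(- \frac{247}{2} - -115988\right) + \left(\frac{10 + 5}{2 \cdot 5} + 191\right)^{2} = \left(- \frac{247}{2} + 115988\right) + \left(\frac{1}{2} \cdot \frac{1}{5} \cdot 15 + 191\right)^{2} = \frac{231729}{2} + \left(\frac{3}{2} + 191\right)^{2} = \frac{231729}{2} + \left(\frac{385}{2}\right)^{2} = \frac{231729}{2} + \frac{148225}{4} = \frac{611683}{4}$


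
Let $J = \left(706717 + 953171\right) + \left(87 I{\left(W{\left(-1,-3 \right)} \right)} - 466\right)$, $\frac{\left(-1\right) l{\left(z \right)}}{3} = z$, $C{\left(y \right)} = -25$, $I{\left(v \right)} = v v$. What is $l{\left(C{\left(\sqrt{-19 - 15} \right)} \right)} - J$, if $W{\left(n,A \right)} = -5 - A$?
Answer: $-1659695$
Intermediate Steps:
$I{\left(v \right)} = v^{2}$
$l{\left(z \right)} = - 3 z$
$J = 1659770$ ($J = \left(706717 + 953171\right) - \left(466 - 87 \left(-5 - -3\right)^{2}\right) = 1659888 - \left(466 - 87 \left(-5 + 3\right)^{2}\right) = 1659888 - \left(466 - 87 \left(-2\right)^{2}\right) = 1659888 + \left(87 \cdot 4 - 466\right) = 1659888 + \left(348 - 466\right) = 1659888 - 118 = 1659770$)
$l{\left(C{\left(\sqrt{-19 - 15} \right)} \right)} - J = \left(-3\right) \left(-25\right) - 1659770 = 75 - 1659770 = -1659695$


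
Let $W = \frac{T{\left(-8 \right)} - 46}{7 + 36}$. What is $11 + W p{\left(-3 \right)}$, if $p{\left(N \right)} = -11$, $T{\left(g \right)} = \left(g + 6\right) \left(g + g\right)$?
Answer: $\frac{627}{43} \approx 14.581$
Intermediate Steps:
$T{\left(g \right)} = 2 g \left(6 + g\right)$ ($T{\left(g \right)} = \left(6 + g\right) 2 g = 2 g \left(6 + g\right)$)
$W = - \frac{14}{43}$ ($W = \frac{2 \left(-8\right) \left(6 - 8\right) - 46}{7 + 36} = \frac{2 \left(-8\right) \left(-2\right) - 46}{43} = \left(32 - 46\right) \frac{1}{43} = \left(-14\right) \frac{1}{43} = - \frac{14}{43} \approx -0.32558$)
$11 + W p{\left(-3 \right)} = 11 - - \frac{154}{43} = 11 + \frac{154}{43} = \frac{627}{43}$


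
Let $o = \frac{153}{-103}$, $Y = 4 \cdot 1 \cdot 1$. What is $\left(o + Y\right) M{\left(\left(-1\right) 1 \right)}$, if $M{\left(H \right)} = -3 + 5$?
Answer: $\frac{518}{103} \approx 5.0291$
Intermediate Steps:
$M{\left(H \right)} = 2$
$Y = 4$ ($Y = 4 \cdot 1 = 4$)
$o = - \frac{153}{103}$ ($o = 153 \left(- \frac{1}{103}\right) = - \frac{153}{103} \approx -1.4854$)
$\left(o + Y\right) M{\left(\left(-1\right) 1 \right)} = \left(- \frac{153}{103} + 4\right) 2 = \frac{259}{103} \cdot 2 = \frac{518}{103}$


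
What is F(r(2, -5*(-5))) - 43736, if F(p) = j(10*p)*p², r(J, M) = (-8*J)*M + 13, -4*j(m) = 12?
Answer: -493043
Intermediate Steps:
j(m) = -3 (j(m) = -¼*12 = -3)
r(J, M) = 13 - 8*J*M (r(J, M) = -8*J*M + 13 = 13 - 8*J*M)
F(p) = -3*p²
F(r(2, -5*(-5))) - 43736 = -3*(13 - 8*2*(-5*(-5)))² - 43736 = -3*(13 - 8*2*25)² - 43736 = -3*(13 - 400)² - 43736 = -3*(-387)² - 43736 = -3*149769 - 43736 = -449307 - 43736 = -493043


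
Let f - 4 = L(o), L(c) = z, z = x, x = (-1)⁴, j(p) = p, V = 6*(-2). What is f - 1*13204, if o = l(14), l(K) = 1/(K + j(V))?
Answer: -13199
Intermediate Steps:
V = -12
l(K) = 1/(-12 + K) (l(K) = 1/(K - 12) = 1/(-12 + K))
o = ½ (o = 1/(-12 + 14) = 1/2 = ½ ≈ 0.50000)
x = 1
z = 1
L(c) = 1
f = 5 (f = 4 + 1 = 5)
f - 1*13204 = 5 - 1*13204 = 5 - 13204 = -13199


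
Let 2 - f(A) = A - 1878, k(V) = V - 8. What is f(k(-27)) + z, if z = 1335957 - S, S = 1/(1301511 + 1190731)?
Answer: 3334300789023/2492242 ≈ 1.3379e+6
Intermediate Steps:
k(V) = -8 + V
f(A) = 1880 - A (f(A) = 2 - (A - 1878) = 2 - (-1878 + A) = 2 + (1878 - A) = 1880 - A)
S = 1/2492242 ≈ 4.0124e-7
z = 3329528145593/2492242 (z = 1335957 - 1*1/2492242 = 1335957 - 1/2492242 = 3329528145593/2492242 ≈ 1.3360e+6)
f(k(-27)) + z = (1880 - (-8 - 27)) + 3329528145593/2492242 = (1880 - 1*(-35)) + 3329528145593/2492242 = (1880 + 35) + 3329528145593/2492242 = 1915 + 3329528145593/2492242 = 3334300789023/2492242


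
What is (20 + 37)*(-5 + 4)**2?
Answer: 57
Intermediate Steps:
(20 + 37)*(-5 + 4)**2 = 57*(-1)**2 = 57*1 = 57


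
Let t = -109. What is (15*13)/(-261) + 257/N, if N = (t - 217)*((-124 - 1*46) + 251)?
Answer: -579583/765774 ≈ -0.75686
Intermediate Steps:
N = -26406 (N = (-109 - 217)*((-124 - 1*46) + 251) = -326*((-124 - 46) + 251) = -326*(-170 + 251) = -326*81 = -26406)
(15*13)/(-261) + 257/N = (15*13)/(-261) + 257/(-26406) = 195*(-1/261) + 257*(-1/26406) = -65/87 - 257/26406 = -579583/765774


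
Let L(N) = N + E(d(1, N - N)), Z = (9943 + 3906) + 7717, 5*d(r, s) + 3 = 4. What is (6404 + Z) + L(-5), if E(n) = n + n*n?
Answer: 699131/25 ≈ 27965.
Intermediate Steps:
d(r, s) = ⅕ (d(r, s) = -⅗ + (⅕)*4 = -⅗ + ⅘ = ⅕)
Z = 21566 (Z = 13849 + 7717 = 21566)
E(n) = n + n²
L(N) = 6/25 + N (L(N) = N + (1 + ⅕)/5 = N + (⅕)*(6/5) = N + 6/25 = 6/25 + N)
(6404 + Z) + L(-5) = (6404 + 21566) + (6/25 - 5) = 27970 - 119/25 = 699131/25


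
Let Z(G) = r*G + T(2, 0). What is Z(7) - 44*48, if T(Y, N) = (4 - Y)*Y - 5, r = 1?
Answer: -2106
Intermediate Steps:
T(Y, N) = -5 + Y*(4 - Y) (T(Y, N) = Y*(4 - Y) - 5 = -5 + Y*(4 - Y))
Z(G) = -1 + G (Z(G) = 1*G + (-5 - 1*2**2 + 4*2) = G + (-5 - 1*4 + 8) = G + (-5 - 4 + 8) = G - 1 = -1 + G)
Z(7) - 44*48 = (-1 + 7) - 44*48 = 6 - 2112 = -2106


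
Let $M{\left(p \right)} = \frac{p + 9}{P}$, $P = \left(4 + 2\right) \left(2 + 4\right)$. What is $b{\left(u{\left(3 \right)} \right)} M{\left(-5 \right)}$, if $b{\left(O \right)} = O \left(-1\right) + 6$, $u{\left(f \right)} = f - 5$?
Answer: $\frac{8}{9} \approx 0.88889$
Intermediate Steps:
$u{\left(f \right)} = -5 + f$
$b{\left(O \right)} = 6 - O$ ($b{\left(O \right)} = - O + 6 = 6 - O$)
$P = 36$ ($P = 6 \cdot 6 = 36$)
$M{\left(p \right)} = \frac{1}{4} + \frac{p}{36}$ ($M{\left(p \right)} = \frac{p + 9}{36} = \left(9 + p\right) \frac{1}{36} = \frac{1}{4} + \frac{p}{36}$)
$b{\left(u{\left(3 \right)} \right)} M{\left(-5 \right)} = \left(6 - \left(-5 + 3\right)\right) \left(\frac{1}{4} + \frac{1}{36} \left(-5\right)\right) = \left(6 - -2\right) \left(\frac{1}{4} - \frac{5}{36}\right) = \left(6 + 2\right) \frac{1}{9} = 8 \cdot \frac{1}{9} = \frac{8}{9}$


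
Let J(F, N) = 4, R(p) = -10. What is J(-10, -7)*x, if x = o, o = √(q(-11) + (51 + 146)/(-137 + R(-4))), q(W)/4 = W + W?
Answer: 4*I*√39399/21 ≈ 37.808*I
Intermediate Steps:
q(W) = 8*W (q(W) = 4*(W + W) = 4*(2*W) = 8*W)
o = I*√39399/21 (o = √(8*(-11) + (51 + 146)/(-137 - 10)) = √(-88 + 197/(-147)) = √(-88 + 197*(-1/147)) = √(-88 - 197/147) = √(-13133/147) = I*√39399/21 ≈ 9.452*I)
x = I*√39399/21 ≈ 9.452*I
J(-10, -7)*x = 4*(I*√39399/21) = 4*I*√39399/21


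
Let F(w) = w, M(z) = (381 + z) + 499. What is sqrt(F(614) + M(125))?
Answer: sqrt(1619) ≈ 40.237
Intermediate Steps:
M(z) = 880 + z
sqrt(F(614) + M(125)) = sqrt(614 + (880 + 125)) = sqrt(614 + 1005) = sqrt(1619)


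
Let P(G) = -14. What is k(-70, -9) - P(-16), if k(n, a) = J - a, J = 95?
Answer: 118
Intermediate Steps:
k(n, a) = 95 - a
k(-70, -9) - P(-16) = (95 - 1*(-9)) - 1*(-14) = (95 + 9) + 14 = 104 + 14 = 118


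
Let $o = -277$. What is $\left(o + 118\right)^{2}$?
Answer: $25281$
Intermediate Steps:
$\left(o + 118\right)^{2} = \left(-277 + 118\right)^{2} = \left(-159\right)^{2} = 25281$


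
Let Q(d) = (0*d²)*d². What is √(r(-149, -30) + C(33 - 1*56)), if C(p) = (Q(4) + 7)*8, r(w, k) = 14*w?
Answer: I*√2030 ≈ 45.056*I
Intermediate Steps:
Q(d) = 0 (Q(d) = 0*d² = 0)
C(p) = 56 (C(p) = (0 + 7)*8 = 7*8 = 56)
√(r(-149, -30) + C(33 - 1*56)) = √(14*(-149) + 56) = √(-2086 + 56) = √(-2030) = I*√2030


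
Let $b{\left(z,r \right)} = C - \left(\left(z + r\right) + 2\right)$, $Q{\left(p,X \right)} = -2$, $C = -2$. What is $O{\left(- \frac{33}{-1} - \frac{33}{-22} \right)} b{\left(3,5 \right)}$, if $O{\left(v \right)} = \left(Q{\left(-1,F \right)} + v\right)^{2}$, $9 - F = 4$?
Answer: $-12675$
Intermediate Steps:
$F = 5$ ($F = 9 - 4 = 5$)
$O{\left(v \right)} = \left(-2 + v\right)^{2}$
$b{\left(z,r \right)} = -4 - r - z$ ($b{\left(z,r \right)} = -2 - \left(\left(z + r\right) + 2\right) = -2 - \left(\left(r + z\right) + 2\right) = -2 - \left(2 + r + z\right) = -4 - r - z$)
$O{\left(- \frac{33}{-1} - \frac{33}{-22} \right)} b{\left(3,5 \right)} = \left(-2 - \left(-33 - \frac{3}{2}\right)\right)^{2} \left(-4 - 5 - 3\right) = \left(-2 - - \frac{69}{2}\right)^{2} \left(-4 - 5 - 3\right) = \left(-2 + \left(33 + \frac{3}{2}\right)\right)^{2} \left(-12\right) = \left(-2 + \frac{69}{2}\right)^{2} \left(-12\right) = \left(\frac{65}{2}\right)^{2} \left(-12\right) = \frac{4225}{4} \left(-12\right) = -12675$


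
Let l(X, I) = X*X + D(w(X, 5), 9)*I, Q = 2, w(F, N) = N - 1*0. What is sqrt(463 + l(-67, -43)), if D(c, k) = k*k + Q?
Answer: sqrt(1383) ≈ 37.189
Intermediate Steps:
w(F, N) = N (w(F, N) = N + 0 = N)
D(c, k) = 2 + k**2 (D(c, k) = k*k + 2 = k**2 + 2 = 2 + k**2)
l(X, I) = X**2 + 83*I (l(X, I) = X*X + (2 + 9**2)*I = X**2 + (2 + 81)*I = X**2 + 83*I)
sqrt(463 + l(-67, -43)) = sqrt(463 + ((-67)**2 + 83*(-43))) = sqrt(463 + (4489 - 3569)) = sqrt(463 + 920) = sqrt(1383)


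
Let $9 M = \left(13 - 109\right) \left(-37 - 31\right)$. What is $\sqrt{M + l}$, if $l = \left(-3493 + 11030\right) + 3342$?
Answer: $\frac{\sqrt{104439}}{3} \approx 107.72$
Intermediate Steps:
$M = \frac{2176}{3}$ ($M = \frac{\left(13 - 109\right) \left(-37 - 31\right)}{9} = \frac{\left(-96\right) \left(-37 - 31\right)}{9} = \frac{\left(-96\right) \left(-68\right)}{9} = \frac{1}{9} \cdot 6528 = \frac{2176}{3} \approx 725.33$)
$l = 10879$ ($l = 7537 + 3342 = 10879$)
$\sqrt{M + l} = \sqrt{\frac{2176}{3} + 10879} = \sqrt{\frac{34813}{3}} = \frac{\sqrt{104439}}{3}$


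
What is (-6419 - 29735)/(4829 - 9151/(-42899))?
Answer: -775485223/103584211 ≈ -7.4865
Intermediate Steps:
(-6419 - 29735)/(4829 - 9151/(-42899)) = -36154/(4829 - 9151*(-1/42899)) = -36154/(4829 + 9151/42899) = -36154/207168422/42899 = -36154*42899/207168422 = -775485223/103584211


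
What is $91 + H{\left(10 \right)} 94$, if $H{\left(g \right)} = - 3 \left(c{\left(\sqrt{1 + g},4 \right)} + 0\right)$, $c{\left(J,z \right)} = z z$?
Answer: $-4421$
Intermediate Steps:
$c{\left(J,z \right)} = z^{2}$
$H{\left(g \right)} = -48$ ($H{\left(g \right)} = - 3 \left(4^{2} + 0\right) = - 3 \left(16 + 0\right) = \left(-3\right) 16 = -48$)
$91 + H{\left(10 \right)} 94 = 91 - 4512 = -4421$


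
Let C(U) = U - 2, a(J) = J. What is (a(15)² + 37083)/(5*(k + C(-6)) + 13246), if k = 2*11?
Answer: 9327/3329 ≈ 2.8017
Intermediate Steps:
C(U) = -2 + U
k = 22
(a(15)² + 37083)/(5*(k + C(-6)) + 13246) = (15² + 37083)/(5*(22 + (-2 - 6)) + 13246) = (225 + 37083)/(5*(22 - 8) + 13246) = 37308/(5*14 + 13246) = 37308/(70 + 13246) = 37308/13316 = 37308*(1/13316) = 9327/3329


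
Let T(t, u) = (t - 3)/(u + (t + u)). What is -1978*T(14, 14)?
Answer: -10879/21 ≈ -518.05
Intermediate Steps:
T(t, u) = (-3 + t)/(t + 2*u)
-1978*T(14, 14) = -1978*(-3 + 14)/(14 + 2*14) = -1978*11/(14 + 28) = -1978*11/42 = -10879/21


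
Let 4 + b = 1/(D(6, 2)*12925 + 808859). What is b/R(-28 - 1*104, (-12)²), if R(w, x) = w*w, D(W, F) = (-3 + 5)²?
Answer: -3442235/14994380016 ≈ -0.00022957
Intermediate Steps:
D(W, F) = 4 (D(W, F) = 2² = 4)
R(w, x) = w²
b = -3442235/860559 (b = -4 + 1/(4*12925 + 808859) = -4 + 1/(51700 + 808859) = -4 + 1/860559 = -3442235/860559 ≈ -4.0000)
b/R(-28 - 1*104, (-12)²) = -3442235/(860559*(-28 - 1*104)²) = -3442235/(860559*(-28 - 104)²) = -3442235/(860559*((-132)²)) = -3442235/860559/17424 = -3442235/860559*1/17424 = -3442235/14994380016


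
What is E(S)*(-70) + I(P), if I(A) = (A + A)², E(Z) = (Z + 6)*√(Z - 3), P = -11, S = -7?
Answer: 484 + 70*I*√10 ≈ 484.0 + 221.36*I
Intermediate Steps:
E(Z) = √(-3 + Z)*(6 + Z) (E(Z) = (6 + Z)*√(-3 + Z) = √(-3 + Z)*(6 + Z))
I(A) = 4*A² (I(A) = (2*A)² = 4*A²)
E(S)*(-70) + I(P) = (√(-3 - 7)*(6 - 7))*(-70) + 4*(-11)² = (√(-10)*(-1))*(-70) + 4*121 = ((I*√10)*(-1))*(-70) + 484 = -I*√10*(-70) + 484 = 70*I*√10 + 484 = 484 + 70*I*√10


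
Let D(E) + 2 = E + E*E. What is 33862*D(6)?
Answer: 1354480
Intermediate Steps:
D(E) = -2 + E + E**2 (D(E) = -2 + (E + E*E) = -2 + (E + E**2) = -2 + E + E**2)
33862*D(6) = 33862*(-2 + 6 + 6**2) = 33862*(-2 + 6 + 36) = 33862*40 = 1354480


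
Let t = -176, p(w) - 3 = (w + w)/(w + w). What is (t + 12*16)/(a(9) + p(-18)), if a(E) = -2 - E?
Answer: -16/7 ≈ -2.2857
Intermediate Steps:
p(w) = 4 (p(w) = 3 + (w + w)/(w + w) = 3 + (2*w)/((2*w)) = 3 + (2*w)*(1/(2*w)) = 3 + 1 = 4)
(t + 12*16)/(a(9) + p(-18)) = (-176 + 12*16)/((-2 - 1*9) + 4) = (-176 + 192)/((-2 - 9) + 4) = 16/(-11 + 4) = 16/(-7) = 16*(-⅐) = -16/7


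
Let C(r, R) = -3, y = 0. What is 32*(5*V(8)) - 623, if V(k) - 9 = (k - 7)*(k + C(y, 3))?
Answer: 1617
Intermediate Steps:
V(k) = 9 + (-7 + k)*(-3 + k) (V(k) = 9 + (k - 7)*(k - 3) = 9 + (-7 + k)*(-3 + k))
32*(5*V(8)) - 623 = 32*(5*(30 + 8**2 - 10*8)) - 623 = 32*(5*(30 + 64 - 80)) - 623 = 32*(5*14) - 623 = 32*70 - 623 = 2240 - 623 = 1617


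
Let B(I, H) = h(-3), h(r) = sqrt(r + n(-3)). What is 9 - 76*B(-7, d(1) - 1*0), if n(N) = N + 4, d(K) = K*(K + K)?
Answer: 9 - 76*I*sqrt(2) ≈ 9.0 - 107.48*I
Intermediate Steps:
d(K) = 2*K**2 (d(K) = K*(2*K) = 2*K**2)
n(N) = 4 + N
h(r) = sqrt(1 + r) (h(r) = sqrt(r + (4 - 3)) = sqrt(r + 1) = sqrt(1 + r))
B(I, H) = I*sqrt(2) (B(I, H) = sqrt(1 - 3) = sqrt(-2) = I*sqrt(2))
9 - 76*B(-7, d(1) - 1*0) = 9 - 76*I*sqrt(2)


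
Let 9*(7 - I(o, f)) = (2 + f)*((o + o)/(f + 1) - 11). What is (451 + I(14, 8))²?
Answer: 1429444864/6561 ≈ 2.1787e+5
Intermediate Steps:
I(o, f) = 7 - (-11 + 2*o/(1 + f))*(2 + f)/9 (I(o, f) = 7 - (2 + f)*((o + o)/(f + 1) - 11)/9 = 7 - (2 + f)*((2*o)/(1 + f) - 11)/9 = 7 - (2 + f)*(2*o/(1 + f) - 11)/9 = 7 - (2 + f)*(-11 + 2*o/(1 + f))/9 = 7 - (-11 + 2*o/(1 + f))*(2 + f)/9)
(451 + I(14, 8))² = (451 + (85 - 4*14 + 11*8² + 96*8 - 2*8*14)/(9*(1 + 8)))² = (451 + (⅑)*(85 - 56 + 11*64 + 768 - 224)/9)² = (451 + (⅑)*(⅑)*(85 - 56 + 704 + 768 - 224))² = (451 + (⅑)*(⅑)*1277)² = (451 + 1277/81)² = (37808/81)² = 1429444864/6561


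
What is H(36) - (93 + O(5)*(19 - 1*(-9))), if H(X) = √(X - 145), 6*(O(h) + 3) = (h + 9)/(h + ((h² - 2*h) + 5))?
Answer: -871/75 + I*√109 ≈ -11.613 + 10.44*I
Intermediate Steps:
O(h) = -3 + (9 + h)/(6*(5 + h² - h)) (O(h) = -3 + ((h + 9)/(h + ((h² - 2*h) + 5)))/6 = -3 + ((9 + h)/(h + (5 + h² - 2*h)))/6 = -3 + ((9 + h)/(5 + h² - h))/6 = -3 + (9 + h)/(6*(5 + h² - h)))
H(X) = √(-145 + X)
H(36) - (93 + O(5)*(19 - 1*(-9))) = √(-145 + 36) - (93 + ((-81 - 18*5² + 19*5)/(6*(5 + 5² - 1*5)))*(19 - 1*(-9))) = √(-109) - (93 + ((-81 - 18*25 + 95)/(6*(5 + 25 - 5)))*(19 + 9)) = I*√109 - (93 + ((⅙)*(-81 - 450 + 95)/25)*28) = I*√109 - (93 + ((⅙)*(1/25)*(-436))*28) = I*√109 - (93 - 218/75*28) = I*√109 - (93 - 6104/75) = I*√109 - 1*871/75 = I*√109 - 871/75 = -871/75 + I*√109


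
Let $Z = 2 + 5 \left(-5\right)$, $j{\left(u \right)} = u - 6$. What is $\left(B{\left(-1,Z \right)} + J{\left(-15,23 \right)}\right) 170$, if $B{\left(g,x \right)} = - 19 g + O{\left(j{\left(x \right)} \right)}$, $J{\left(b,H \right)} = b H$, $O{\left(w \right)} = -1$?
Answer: $-55590$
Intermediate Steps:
$j{\left(u \right)} = -6 + u$ ($j{\left(u \right)} = u - 6 = -6 + u$)
$J{\left(b,H \right)} = H b$
$Z = -23$ ($Z = 2 - 25 = -23$)
$B{\left(g,x \right)} = -1 - 19 g$ ($B{\left(g,x \right)} = - 19 g - 1 = -1 - 19 g$)
$\left(B{\left(-1,Z \right)} + J{\left(-15,23 \right)}\right) 170 = \left(\left(-1 - -19\right) + 23 \left(-15\right)\right) 170 = \left(\left(-1 + 19\right) - 345\right) 170 = \left(18 - 345\right) 170 = \left(-327\right) 170 = -55590$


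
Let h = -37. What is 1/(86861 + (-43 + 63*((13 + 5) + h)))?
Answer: 1/85621 ≈ 1.1679e-5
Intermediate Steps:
1/(86861 + (-43 + 63*((13 + 5) + h))) = 1/(86861 + (-43 + 63*((13 + 5) - 37))) = 1/(86861 + (-43 + 63*(18 - 37))) = 1/(86861 + (-43 + 63*(-19))) = 1/(86861 + (-43 - 1197)) = 1/(86861 - 1240) = 1/85621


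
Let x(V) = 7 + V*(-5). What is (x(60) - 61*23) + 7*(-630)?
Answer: -6106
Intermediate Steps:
x(V) = 7 - 5*V
(x(60) - 61*23) + 7*(-630) = ((7 - 5*60) - 61*23) + 7*(-630) = ((7 - 300) - 1403) - 4410 = (-293 - 1403) - 4410 = -1696 - 4410 = -6106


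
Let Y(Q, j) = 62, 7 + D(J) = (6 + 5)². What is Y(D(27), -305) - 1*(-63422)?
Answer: 63484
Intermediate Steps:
D(J) = 114 (D(J) = -7 + (6 + 5)² = -7 + 11² = -7 + 121 = 114)
Y(D(27), -305) - 1*(-63422) = 62 - 1*(-63422) = 62 + 63422 = 63484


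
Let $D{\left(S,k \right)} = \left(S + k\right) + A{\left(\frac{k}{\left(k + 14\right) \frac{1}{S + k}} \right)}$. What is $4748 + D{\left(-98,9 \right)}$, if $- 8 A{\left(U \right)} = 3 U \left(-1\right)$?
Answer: $\frac{854853}{184} \approx 4645.9$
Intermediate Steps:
$A{\left(U \right)} = \frac{3 U}{8}$ ($A{\left(U \right)} = - \frac{3 U \left(-1\right)}{8} = - \frac{\left(-3\right) U}{8} = \frac{3 U}{8}$)
$D{\left(S,k \right)} = S + k + \frac{3 k \left(S + k\right)}{8 \left(14 + k\right)}$ ($D{\left(S,k \right)} = \left(S + k\right) + \frac{3 \frac{k}{\left(k + 14\right) \frac{1}{S + k}}}{8} = \left(S + k\right) + \frac{3 \frac{k}{\left(14 + k\right) \frac{1}{S + k}}}{8} = \left(S + k\right) + \frac{3 \frac{k}{\frac{1}{S + k} \left(14 + k\right)}}{8} = \left(S + k\right) + \frac{3 k \frac{S + k}{14 + k}}{8} = \left(S + k\right) + \frac{3 \frac{k \left(S + k\right)}{14 + k}}{8} = \left(S + k\right) + \frac{3 k \left(S + k\right)}{8 \left(14 + k\right)} = S + k + \frac{3 k \left(S + k\right)}{8 \left(14 + k\right)}$)
$4748 + D{\left(-98,9 \right)} = 4748 + \frac{\left(112 + 11 \cdot 9\right) \left(-98 + 9\right)}{8 \left(14 + 9\right)} = 4748 + \frac{1}{8} \cdot \frac{1}{23} \left(112 + 99\right) \left(-89\right) = 4748 + \frac{1}{8} \cdot \frac{1}{23} \cdot 211 \left(-89\right) = 4748 - \frac{18779}{184} = \frac{854853}{184}$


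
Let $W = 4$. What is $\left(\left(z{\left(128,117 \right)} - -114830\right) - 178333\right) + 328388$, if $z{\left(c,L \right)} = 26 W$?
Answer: $264989$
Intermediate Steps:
$z{\left(c,L \right)} = 104$ ($z{\left(c,L \right)} = 26 \cdot 4 = 104$)
$\left(\left(z{\left(128,117 \right)} - -114830\right) - 178333\right) + 328388 = \left(\left(104 - -114830\right) - 178333\right) + 328388 = \left(\left(104 + 114830\right) - 178333\right) + 328388 = \left(114934 - 178333\right) + 328388 = -63399 + 328388 = 264989$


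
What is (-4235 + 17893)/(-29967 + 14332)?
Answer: -13658/15635 ≈ -0.87355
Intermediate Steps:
(-4235 + 17893)/(-29967 + 14332) = 13658/(-15635) = 13658*(-1/15635) = -13658/15635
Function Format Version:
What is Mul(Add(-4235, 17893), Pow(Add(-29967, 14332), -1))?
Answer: Rational(-13658, 15635) ≈ -0.87355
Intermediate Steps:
Mul(Add(-4235, 17893), Pow(Add(-29967, 14332), -1)) = Mul(13658, Pow(-15635, -1)) = Mul(13658, Rational(-1, 15635)) = Rational(-13658, 15635)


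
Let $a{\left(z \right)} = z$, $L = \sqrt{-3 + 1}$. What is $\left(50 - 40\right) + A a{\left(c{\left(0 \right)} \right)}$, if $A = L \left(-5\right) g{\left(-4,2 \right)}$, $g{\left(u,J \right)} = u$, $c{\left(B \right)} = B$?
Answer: $10$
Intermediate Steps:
$L = i \sqrt{2}$ ($L = \sqrt{-2} = i \sqrt{2} \approx 1.4142 i$)
$A = 20 i \sqrt{2}$ ($A = i \sqrt{2} \left(-5\right) \left(-4\right) = - 5 i \sqrt{2} \left(-4\right) = 20 i \sqrt{2} \approx 28.284 i$)
$\left(50 - 40\right) + A a{\left(c{\left(0 \right)} \right)} = \left(50 - 40\right) + 20 i \sqrt{2} \cdot 0 = \left(50 - 40\right) + 0 = 10 + 0 = 10$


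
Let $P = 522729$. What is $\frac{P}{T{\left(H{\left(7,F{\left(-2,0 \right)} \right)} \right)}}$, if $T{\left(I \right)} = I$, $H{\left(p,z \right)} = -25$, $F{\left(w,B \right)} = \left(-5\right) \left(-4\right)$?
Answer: $- \frac{522729}{25} \approx -20909.0$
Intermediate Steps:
$F{\left(w,B \right)} = 20$
$\frac{P}{T{\left(H{\left(7,F{\left(-2,0 \right)} \right)} \right)}} = \frac{522729}{-25} = 522729 \left(- \frac{1}{25}\right) = - \frac{522729}{25}$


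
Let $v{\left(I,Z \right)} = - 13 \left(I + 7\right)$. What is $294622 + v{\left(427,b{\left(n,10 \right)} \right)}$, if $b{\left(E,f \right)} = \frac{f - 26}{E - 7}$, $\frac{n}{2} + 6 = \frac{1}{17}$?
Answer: $288980$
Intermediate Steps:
$n = - \frac{202}{17}$ ($n = -12 + \frac{2}{17} = - \frac{202}{17} \approx -11.882$)
$b{\left(E,f \right)} = \frac{-26 + f}{-7 + E}$
$v{\left(I,Z \right)} = -91 - 13 I$ ($v{\left(I,Z \right)} = - 13 \left(7 + I\right) = -91 - 13 I$)
$294622 + v{\left(427,b{\left(n,10 \right)} \right)} = 294622 - 5642 = 288980$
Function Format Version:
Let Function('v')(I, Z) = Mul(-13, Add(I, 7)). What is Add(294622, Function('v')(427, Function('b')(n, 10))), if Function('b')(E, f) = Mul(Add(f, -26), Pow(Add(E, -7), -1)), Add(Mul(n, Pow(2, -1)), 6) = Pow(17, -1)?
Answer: 288980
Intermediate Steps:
n = Rational(-202, 17) (n = Add(-12, Mul(2, Pow(17, -1))) = Add(-12, Mul(2, Rational(1, 17))) = Add(-12, Rational(2, 17)) = Rational(-202, 17) ≈ -11.882)
Function('b')(E, f) = Mul(Pow(Add(-7, E), -1), Add(-26, f)) (Function('b')(E, f) = Mul(Add(-26, f), Pow(Add(-7, E), -1)) = Mul(Pow(Add(-7, E), -1), Add(-26, f)))
Function('v')(I, Z) = Add(-91, Mul(-13, I)) (Function('v')(I, Z) = Mul(-13, Add(7, I)) = Add(-91, Mul(-13, I)))
Add(294622, Function('v')(427, Function('b')(n, 10))) = Add(294622, Add(-91, Mul(-13, 427))) = Add(294622, Add(-91, -5551)) = Add(294622, -5642) = 288980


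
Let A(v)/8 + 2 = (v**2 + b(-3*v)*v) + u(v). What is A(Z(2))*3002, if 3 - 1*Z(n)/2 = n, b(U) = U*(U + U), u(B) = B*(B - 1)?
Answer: 3554368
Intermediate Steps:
u(B) = B*(-1 + B)
b(U) = 2*U**2 (b(U) = U*(2*U) = 2*U**2)
Z(n) = 6 - 2*n
A(v) = -16 + 8*v**2 + 144*v**3 + 8*v*(-1 + v) (A(v) = -16 + 8*((v**2 + (2*(-3*v)**2)*v) + v*(-1 + v)) = -16 + 8*((v**2 + (2*(9*v**2))*v) + v*(-1 + v)) = -16 + 8*((v**2 + (18*v**2)*v) + v*(-1 + v)) = -16 + 8*((v**2 + 18*v**3) + v*(-1 + v)) = -16 + 8*(v**2 + 18*v**3 + v*(-1 + v)) = -16 + (8*v**2 + 144*v**3 + 8*v*(-1 + v)) = -16 + 8*v**2 + 144*v**3 + 8*v*(-1 + v))
A(Z(2))*3002 = (-16 - 8*(6 - 2*2) + 16*(6 - 2*2)**2 + 144*(6 - 2*2)**3)*3002 = (-16 - 8*(6 - 4) + 16*(6 - 4)**2 + 144*(6 - 4)**3)*3002 = (-16 - 8*2 + 16*2**2 + 144*2**3)*3002 = (-16 - 16 + 16*4 + 144*8)*3002 = (-16 - 16 + 64 + 1152)*3002 = 1184*3002 = 3554368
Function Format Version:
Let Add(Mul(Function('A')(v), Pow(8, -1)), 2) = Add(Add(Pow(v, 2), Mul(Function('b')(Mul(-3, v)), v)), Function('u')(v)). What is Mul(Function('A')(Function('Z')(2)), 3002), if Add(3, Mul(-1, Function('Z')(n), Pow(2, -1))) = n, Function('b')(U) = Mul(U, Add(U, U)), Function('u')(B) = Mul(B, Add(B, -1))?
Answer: 3554368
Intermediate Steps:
Function('u')(B) = Mul(B, Add(-1, B))
Function('b')(U) = Mul(2, Pow(U, 2)) (Function('b')(U) = Mul(U, Mul(2, U)) = Mul(2, Pow(U, 2)))
Function('Z')(n) = Add(6, Mul(-2, n))
Function('A')(v) = Add(-16, Mul(8, Pow(v, 2)), Mul(144, Pow(v, 3)), Mul(8, v, Add(-1, v))) (Function('A')(v) = Add(-16, Mul(8, Add(Add(Pow(v, 2), Mul(Mul(2, Pow(Mul(-3, v), 2)), v)), Mul(v, Add(-1, v))))) = Add(-16, Mul(8, Add(Add(Pow(v, 2), Mul(Mul(2, Mul(9, Pow(v, 2))), v)), Mul(v, Add(-1, v))))) = Add(-16, Mul(8, Add(Add(Pow(v, 2), Mul(Mul(18, Pow(v, 2)), v)), Mul(v, Add(-1, v))))) = Add(-16, Mul(8, Add(Add(Pow(v, 2), Mul(18, Pow(v, 3))), Mul(v, Add(-1, v))))) = Add(-16, Mul(8, Add(Pow(v, 2), Mul(18, Pow(v, 3)), Mul(v, Add(-1, v))))) = Add(-16, Add(Mul(8, Pow(v, 2)), Mul(144, Pow(v, 3)), Mul(8, v, Add(-1, v)))) = Add(-16, Mul(8, Pow(v, 2)), Mul(144, Pow(v, 3)), Mul(8, v, Add(-1, v))))
Mul(Function('A')(Function('Z')(2)), 3002) = Mul(Add(-16, Mul(-8, Add(6, Mul(-2, 2))), Mul(16, Pow(Add(6, Mul(-2, 2)), 2)), Mul(144, Pow(Add(6, Mul(-2, 2)), 3))), 3002) = Mul(Add(-16, Mul(-8, Add(6, -4)), Mul(16, Pow(Add(6, -4), 2)), Mul(144, Pow(Add(6, -4), 3))), 3002) = Mul(Add(-16, Mul(-8, 2), Mul(16, Pow(2, 2)), Mul(144, Pow(2, 3))), 3002) = Mul(Add(-16, -16, Mul(16, 4), Mul(144, 8)), 3002) = Mul(Add(-16, -16, 64, 1152), 3002) = Mul(1184, 3002) = 3554368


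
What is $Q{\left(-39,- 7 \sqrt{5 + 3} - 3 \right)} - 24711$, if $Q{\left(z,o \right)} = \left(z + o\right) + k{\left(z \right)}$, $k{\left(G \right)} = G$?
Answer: $-24792 - 14 \sqrt{2} \approx -24812.0$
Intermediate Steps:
$Q{\left(z,o \right)} = o + 2 z$ ($Q{\left(z,o \right)} = \left(z + o\right) + z = \left(o + z\right) + z = o + 2 z$)
$Q{\left(-39,- 7 \sqrt{5 + 3} - 3 \right)} - 24711 = \left(\left(- 7 \sqrt{5 + 3} - 3\right) + 2 \left(-39\right)\right) - 24711 = \left(\left(- 7 \sqrt{8} - 3\right) - 78\right) - 24711 = \left(\left(- 7 \cdot 2 \sqrt{2} - 3\right) - 78\right) - 24711 = \left(\left(- 14 \sqrt{2} - 3\right) - 78\right) - 24711 = \left(\left(-3 - 14 \sqrt{2}\right) - 78\right) - 24711 = \left(-81 - 14 \sqrt{2}\right) - 24711 = -24792 - 14 \sqrt{2}$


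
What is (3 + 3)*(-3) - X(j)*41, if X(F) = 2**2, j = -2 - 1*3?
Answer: -182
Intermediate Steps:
j = -5 (j = -2 - 3 = -5)
X(F) = 4
(3 + 3)*(-3) - X(j)*41 = (3 + 3)*(-3) - 1*4*41 = 6*(-3) - 4*41 = -18 - 164 = -182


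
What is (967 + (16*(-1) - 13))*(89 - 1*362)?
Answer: -256074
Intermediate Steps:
(967 + (16*(-1) - 13))*(89 - 1*362) = (967 + (-16 - 13))*(89 - 362) = (967 - 29)*(-273) = 938*(-273) = -256074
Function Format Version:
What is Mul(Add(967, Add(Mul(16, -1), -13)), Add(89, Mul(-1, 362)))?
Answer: -256074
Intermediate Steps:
Mul(Add(967, Add(Mul(16, -1), -13)), Add(89, Mul(-1, 362))) = Mul(Add(967, Add(-16, -13)), Add(89, -362)) = Mul(Add(967, -29), -273) = Mul(938, -273) = -256074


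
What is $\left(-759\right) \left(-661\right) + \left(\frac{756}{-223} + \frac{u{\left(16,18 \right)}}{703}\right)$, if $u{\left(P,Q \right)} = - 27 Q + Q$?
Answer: $\frac{78650214699}{156769} \approx 5.017 \cdot 10^{5}$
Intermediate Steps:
$u{\left(P,Q \right)} = - 26 Q$
$\left(-759\right) \left(-661\right) + \left(\frac{756}{-223} + \frac{u{\left(16,18 \right)}}{703}\right) = \left(-759\right) \left(-661\right) + \left(\frac{756}{-223} + \frac{\left(-26\right) 18}{703}\right) = 501699 + \left(756 \left(- \frac{1}{223}\right) - \frac{468}{703}\right) = 501699 - \frac{635832}{156769} = \frac{78650214699}{156769}$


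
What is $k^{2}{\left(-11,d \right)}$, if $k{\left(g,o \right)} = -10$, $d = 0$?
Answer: $100$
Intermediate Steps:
$k^{2}{\left(-11,d \right)} = \left(-10\right)^{2} = 100$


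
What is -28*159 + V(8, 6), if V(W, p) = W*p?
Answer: -4404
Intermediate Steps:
-28*159 + V(8, 6) = -28*159 + 8*6 = -4452 + 48 = -4404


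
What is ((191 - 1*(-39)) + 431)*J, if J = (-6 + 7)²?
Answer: 661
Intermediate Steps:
J = 1 (J = 1² = 1)
((191 - 1*(-39)) + 431)*J = ((191 - 1*(-39)) + 431)*1 = ((191 + 39) + 431)*1 = (230 + 431)*1 = 661*1 = 661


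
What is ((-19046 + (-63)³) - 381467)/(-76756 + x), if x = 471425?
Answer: -650560/394669 ≈ -1.6484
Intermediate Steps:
((-19046 + (-63)³) - 381467)/(-76756 + x) = ((-19046 + (-63)³) - 381467)/(-76756 + 471425) = ((-19046 - 250047) - 381467)/394669 = (-269093 - 381467)*(1/394669) = -650560*1/394669 = -650560/394669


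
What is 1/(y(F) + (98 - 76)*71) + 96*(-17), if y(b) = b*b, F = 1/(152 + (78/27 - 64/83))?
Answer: -33786861879839996/20702742116321 ≈ -1632.0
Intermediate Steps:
F = 747/115126 (F = 1/(152 + (78*(1/27) - 64*1/83)) = 1/(152 + (26/9 - 64/83)) = 1/(152 + 1582/747) = 1/(115126/747) = 747/115126 ≈ 0.0064885)
y(b) = b²
1/(y(F) + (98 - 76)*71) + 96*(-17) = 1/((747/115126)² + (98 - 76)*71) + 96*(-17) = 1/(558009/13253995876 + 22*71) - 1632 = 1/(558009/13253995876 + 1562) - 1632 = 1/(20702742116321/13253995876) - 1632 = 13253995876/20702742116321 - 1632 = -33786861879839996/20702742116321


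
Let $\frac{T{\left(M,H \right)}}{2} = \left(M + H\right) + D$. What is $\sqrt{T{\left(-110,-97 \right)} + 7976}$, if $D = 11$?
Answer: $4 \sqrt{474} \approx 87.086$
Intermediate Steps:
$T{\left(M,H \right)} = 22 + 2 H + 2 M$ ($T{\left(M,H \right)} = 2 \left(\left(M + H\right) + 11\right) = 2 \left(\left(H + M\right) + 11\right) = 2 \left(11 + H + M\right) = 22 + 2 H + 2 M$)
$\sqrt{T{\left(-110,-97 \right)} + 7976} = \sqrt{\left(22 + 2 \left(-97\right) + 2 \left(-110\right)\right) + 7976} = \sqrt{\left(22 - 194 - 220\right) + 7976} = \sqrt{-392 + 7976} = \sqrt{7584} = 4 \sqrt{474}$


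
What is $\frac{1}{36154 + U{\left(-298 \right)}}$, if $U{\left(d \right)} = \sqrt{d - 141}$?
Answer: $\frac{36154}{1307112155} - \frac{i \sqrt{439}}{1307112155} \approx 2.7659 \cdot 10^{-5} - 1.6029 \cdot 10^{-8} i$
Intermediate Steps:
$U{\left(d \right)} = \sqrt{-141 + d}$
$\frac{1}{36154 + U{\left(-298 \right)}} = \frac{1}{36154 + \sqrt{-141 - 298}} = \frac{1}{36154 + \sqrt{-439}} = \frac{1}{36154 + i \sqrt{439}}$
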